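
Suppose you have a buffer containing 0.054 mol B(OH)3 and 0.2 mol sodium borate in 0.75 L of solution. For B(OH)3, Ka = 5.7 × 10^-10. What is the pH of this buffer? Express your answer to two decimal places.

pKa = −log(5.7 × 10^-10) = 9.244
Henderson–Hasselbalch: pH = pKa + log([B(OH)4-]/[B(OH)3]) = 9.244 + log(0.2/0.054)
pH = 9.244 + (+0.569) = 9.81

pH = 9.81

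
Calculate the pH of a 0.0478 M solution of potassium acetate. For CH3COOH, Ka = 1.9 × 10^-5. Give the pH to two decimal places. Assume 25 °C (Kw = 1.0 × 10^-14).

CH3COO- is the conjugate base of the weak acid CH3COOH.
Kb = Kw/Ka = 1.0×10^-14 / 1.9 × 10^-5 = 5.26 × 10^-10
Kb = [OH-]²/(0.0478 − [OH-]) = 5.26 × 10^-10
Assume [OH-] ≪ 0.0478: [OH-] ≈ √(5.26 × 10^-10 × 0.0478) = 5.01 × 10^-6 M
Check: 0.01% ionized — well under 5%, approximation valid.
pOH = 5.30, so pH = 14.00 − pOH = 8.70

pH = 8.70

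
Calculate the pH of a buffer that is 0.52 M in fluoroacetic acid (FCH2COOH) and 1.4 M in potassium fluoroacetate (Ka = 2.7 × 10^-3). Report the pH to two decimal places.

pH = 3.00

pKa = −log(2.7 × 10^-3) = 2.569
Henderson–Hasselbalch: pH = pKa + log([FCH2COO-]/[FCH2COOH]) = 2.569 + log(1.4/0.52)
pH = 2.569 + (+0.430) = 3.00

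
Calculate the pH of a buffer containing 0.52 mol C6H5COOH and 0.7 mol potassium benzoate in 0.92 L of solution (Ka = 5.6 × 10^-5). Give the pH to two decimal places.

pKa = −log(5.6 × 10^-5) = 4.252
Henderson–Hasselbalch: pH = pKa + log([C6H5COO-]/[C6H5COOH]) = 4.252 + log(0.7/0.52)
pH = 4.252 + (+0.129) = 4.38

pH = 4.38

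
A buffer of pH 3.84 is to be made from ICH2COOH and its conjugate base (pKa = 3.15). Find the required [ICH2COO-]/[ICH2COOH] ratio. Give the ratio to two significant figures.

ratio = 4.9

pH = pKa + log(r) ⇒ log(r) = 3.84 − 3.15 = +0.69
r = [ICH2COO-]/[ICH2COOH] = 10^(+0.69) = 4.9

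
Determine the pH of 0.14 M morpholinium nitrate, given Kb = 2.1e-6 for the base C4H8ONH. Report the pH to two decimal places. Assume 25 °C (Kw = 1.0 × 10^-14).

C4H8ONH2+ is the conjugate acid of the weak base C4H8ONH.
Ka = Kw/Kb = 1.0×10^-14 / 2.1 × 10^-6 = 4.76 × 10^-9
Let x = [H+] at equilibrium. Ka = x²/(0.14 − x).
Assume x ≪ 0.14: x ≈ √(4.76 × 10^-9 × 0.14) = 2.58 × 10^-5 M
pH = −log(2.58 × 10^-5) = 4.59

pH = 4.59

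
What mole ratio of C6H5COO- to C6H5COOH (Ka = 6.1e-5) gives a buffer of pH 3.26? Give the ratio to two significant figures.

ratio = 0.11

pKa = -log(6.1 × 10^-5) = 4.215
pH = pKa + log(r) ⇒ log(r) = 3.26 − 4.215 = -0.955
r = [C6H5COO-]/[C6H5COOH] = 10^(-0.955) = 0.111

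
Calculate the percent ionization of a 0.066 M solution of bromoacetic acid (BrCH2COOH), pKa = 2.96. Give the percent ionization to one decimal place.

BrCH2COOH ⇌ BrCH2COO- + H+; let x = [H+] at equilibrium.
Ka = 10^(−2.96) = 1.10 × 10^-3
Ka = x²/(C₀ − x); solving the quadratic gives x = 7.99 × 10^-3 M.
% ionization = x/C₀ × 100% = 7.99 × 10^-3/0.066 × 100% = 12.1%

12.1%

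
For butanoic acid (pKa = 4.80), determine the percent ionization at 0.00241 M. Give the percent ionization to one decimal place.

7.8%

CH3(CH2)2COOH ⇌ CH3(CH2)2COO- + H+; let x = [H+] at equilibrium.
Ka = 10^(−4.80) = 1.58 × 10^-5
Ka = x²/(C₀ − x); solving the quadratic gives x = 1.87 × 10^-4 M.
% ionization = x/C₀ × 100% = 1.87 × 10^-4/0.00241 × 100% = 7.8%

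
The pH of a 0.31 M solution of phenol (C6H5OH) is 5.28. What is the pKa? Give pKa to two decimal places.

[H+] = 10^(-5.28) = 5.25 × 10^-6 M
At equilibrium [HA] = 0.31 − 5.25 × 10^-6 = 3.10 × 10^-1 M
Ka = [H+][A-]/[HA] = (5.25 × 10^-6)² / 3.10 × 10^-1 = 8.89 × 10^-11
pKa = -log(8.89 × 10^-11) = 10.05

pKa = 10.05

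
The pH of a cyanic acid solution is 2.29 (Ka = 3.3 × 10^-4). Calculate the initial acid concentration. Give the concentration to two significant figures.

C₀ = 8.5 × 10^-2 M

[H+] = 10^(-2.29) = 5.13 × 10^-3 M = x
Ka = x²/(C₀ − x) ⇒ C₀ = x + x²/Ka
C₀ = 5.13 × 10^-3 + (5.13 × 10^-3)²/(3.3 × 10^-4) = 8.49 × 10^-2 M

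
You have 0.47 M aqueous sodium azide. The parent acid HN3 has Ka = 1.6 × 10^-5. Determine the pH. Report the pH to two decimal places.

pH = 9.23

N3- is the conjugate base of the weak acid HN3.
Kb = Kw/Ka = 1.0×10^-14 / 1.6 × 10^-5 = 6.25 × 10^-10
From the ICE table, Kb = x²/(0.47 − x) = 6.25 × 10^-10.
Since Kb ≪ C₀, x ≈ √(Kb·C₀) = 1.71 × 10^-5 M.
Check: 0.0036% ionized — well under 5%, approximation valid.
pOH = −log(1.71 × 10^-5) = 4.77; pH = 14.00 − 4.77 = 9.23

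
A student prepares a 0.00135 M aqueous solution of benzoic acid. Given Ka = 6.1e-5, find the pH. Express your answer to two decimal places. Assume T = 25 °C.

pH = 3.59

C6H5COOH ⇌ C6H5COO- + H+
From the ICE table, Ka = x²/(0.00135 − x) = 6.1 × 10^-5.
x is not negligible relative to C₀; solve x² + 6.1e-05·x − 8.24e-08 = 0.
x = (−Ka + √(Ka² + 4·Ka·C₀))/2 = 2.58 × 10^-4 M
pH = −log[H+] = −log(2.58 × 10^-4) = 3.59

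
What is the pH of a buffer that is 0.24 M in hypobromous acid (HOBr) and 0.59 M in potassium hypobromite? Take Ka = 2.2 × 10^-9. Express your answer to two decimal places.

pH = 9.05

pKa = −log(2.2 × 10^-9) = 8.658
Henderson–Hasselbalch: pH = pKa + log([OBr-]/[HOBr]) = 8.658 + log(0.59/0.24)
pH = 8.658 + (+0.391) = 9.05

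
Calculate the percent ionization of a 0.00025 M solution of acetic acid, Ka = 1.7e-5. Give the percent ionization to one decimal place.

22.9%

CH3COOH ⇌ CH3COO- + H+; let x = [H+] at equilibrium.
Solve x² + 1.7e-05x − 4.25e-09 = 0 → x = 5.72 × 10^-5 M
% ionization = x/C₀ × 100% = 5.72 × 10^-5/0.00025 × 100% = 22.9%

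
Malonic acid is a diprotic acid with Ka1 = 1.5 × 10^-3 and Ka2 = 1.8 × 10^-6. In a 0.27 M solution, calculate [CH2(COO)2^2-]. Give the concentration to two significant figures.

First ionization gives [H+] ≈ [CH2(COOH)COO-] = 1.94 × 10^-2 M.
Second step: Ka2 = [H+][CH2(COO)2^2-]/[CH2(COOH)COO-] ≈ [CH2(COO)2^2-] (since [H+] ≈ [CH2(COOH)COO-]).
So [CH2(COO)2^2-] ≈ Ka2.

1.8 × 10^-6 M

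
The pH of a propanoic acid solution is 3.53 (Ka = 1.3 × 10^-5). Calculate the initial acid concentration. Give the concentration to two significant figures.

C₀ = 7.0 × 10^-3 M

[H+] = 10^(-3.53) = 2.95 × 10^-4 M = x
Ka = x²/(C₀ − x) ⇒ C₀ = x + x²/Ka
C₀ = 2.95 × 10^-4 + (2.95 × 10^-4)²/(1.3 × 10^-5) = 6.99 × 10^-3 M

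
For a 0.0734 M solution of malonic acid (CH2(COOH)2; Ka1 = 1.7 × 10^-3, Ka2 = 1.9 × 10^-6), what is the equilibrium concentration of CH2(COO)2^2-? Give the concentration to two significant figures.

First ionization gives [H+] ≈ [CH2(COOH)COO-] = 1.04 × 10^-2 M.
Second step: Ka2 = [H+][CH2(COO)2^2-]/[CH2(COOH)COO-] ≈ [CH2(COO)2^2-] (since [H+] ≈ [CH2(COOH)COO-]).
So [CH2(COO)2^2-] ≈ Ka2.

1.9 × 10^-6 M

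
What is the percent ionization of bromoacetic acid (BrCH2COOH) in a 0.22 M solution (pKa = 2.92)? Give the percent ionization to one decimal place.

BrCH2COOH ⇌ BrCH2COO- + H+; let x = [H+] at equilibrium.
Ka = 10^(−2.92) = 1.20 × 10^-3
Solve x² + 0.0012x − 0.000264 = 0 → x = 1.57 × 10^-2 M
% ionization = x/C₀ × 100% = 1.57 × 10^-2/0.22 × 100% = 7.1%

7.1%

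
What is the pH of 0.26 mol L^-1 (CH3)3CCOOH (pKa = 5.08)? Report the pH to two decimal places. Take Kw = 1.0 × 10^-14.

(CH3)3CCOOH ⇌ (CH3)3CCOO- + H+
Ka = 10^(−5.08) = 8.32 × 10^-6
Ka = x²/(0.26 − x) = 8.32 × 10^-6
Neglecting x in the denominator: x = √(8.32 × 10^-6 × 0.26) = 1.47 × 10^-3 M
Check: 0.57% ionized — well under 5%, approximation valid.
pH = −log(1.47 × 10^-3) = 2.83

pH = 2.83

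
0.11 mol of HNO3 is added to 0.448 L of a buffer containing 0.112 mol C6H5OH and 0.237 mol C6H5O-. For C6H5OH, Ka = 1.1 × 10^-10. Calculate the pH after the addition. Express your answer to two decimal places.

pH = 9.72

After neutralization: n(C6H5OH) = 0.222 mol, n(C6H5O-) = 0.127 mol.
pKa = −log(1.1 × 10^-10) = 9.959
Henderson–Hasselbalch with mole ratio 0.127/0.222: pH = 9.959 + (-0.243)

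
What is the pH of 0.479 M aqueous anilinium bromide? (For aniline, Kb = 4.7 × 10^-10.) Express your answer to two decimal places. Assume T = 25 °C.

pH = 2.50

C6H5NH3+ is the conjugate acid of the weak base C6H5NH2.
Ka = Kw/Kb = 1.0×10^-14 / 4.7 × 10^-10 = 2.13 × 10^-5
Ka = x²/(0.479 − x) = 2.13 × 10^-5
Assume x ≪ 0.479: x ≈ √(2.13 × 10^-5 × 0.479) = 3.19 × 10^-3 M
pH = −log[H+] = −log(3.19 × 10^-3) = 2.50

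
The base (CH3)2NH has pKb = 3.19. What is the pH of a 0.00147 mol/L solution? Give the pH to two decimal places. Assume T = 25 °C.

(CH3)2NH + H2O ⇌ (CH3)2NH2+ + OH-
Kb = 10^(−3.19) = 6.46 × 10^-4
From the ICE table, Kb = x²/(0.00147 − x) = 6.46 × 10^-4.
Here C₀/Kb ≈ 2.28, so the small-x approximation fails. Use the quadratic:
x = (−Kb + √(Kb² + 4·Kb·C₀))/2 = 7.04 × 10^-4 M
pOH = 3.15, so pH = 14.00 − pOH = 10.85

pH = 10.85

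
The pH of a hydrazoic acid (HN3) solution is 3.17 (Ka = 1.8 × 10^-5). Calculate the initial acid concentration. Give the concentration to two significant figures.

C₀ = 2.6 × 10^-2 M

[H+] = 10^(-3.17) = 6.76 × 10^-4 M = x
Ka = x²/(C₀ − x) ⇒ C₀ = x + x²/Ka
C₀ = 6.76 × 10^-4 + (6.76 × 10^-4)²/(1.8 × 10^-5) = 2.61 × 10^-2 M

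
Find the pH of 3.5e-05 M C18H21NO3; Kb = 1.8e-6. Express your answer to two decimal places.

pH = 8.85

C18H21NO3 + H2O ⇌ C18H22NO3+ + OH-
From the ICE table, Kb = x²/(3.5e-05 − x) = 1.8 × 10^-6.
The 5% rule fails; solving x² + Kb·x − Kb·C₀ = 0 exactly:
x = [−1.8e-06 + √(1.8e-06² + 2.52e-10)]/2 = 7.09 × 10^-6 M
pOH = 5.15, so pH = 14.00 − pOH = 8.85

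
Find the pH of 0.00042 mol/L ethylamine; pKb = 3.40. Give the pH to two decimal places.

C2H5NH2 + H2O ⇌ C2H5NH3+ + OH-
Kb = 10^(−3.40) = 3.98 × 10^-4
From the ICE table, Kb = x²/(0.00042 − x) = 3.98 × 10^-4.
The 5% rule fails; solving x² + Kb·x − Kb·C₀ = 0 exactly:
x = (−Kb + √(Kb² + 4·Kb·C₀))/2 = 2.56 × 10^-4 M
pOH = 3.59, so pH = 14.00 − pOH = 10.41

pH = 10.41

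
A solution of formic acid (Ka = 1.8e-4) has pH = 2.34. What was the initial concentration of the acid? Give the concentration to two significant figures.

[H+] = 10^(-2.34) = 4.57 × 10^-3 M = x
Ka = x²/(C₀ − x) ⇒ C₀ = x + x²/Ka
C₀ = 4.57 × 10^-3 + (4.57 × 10^-3)²/(1.8 × 10^-4) = 1.21 × 10^-1 M

C₀ = 1.2 × 10^-1 M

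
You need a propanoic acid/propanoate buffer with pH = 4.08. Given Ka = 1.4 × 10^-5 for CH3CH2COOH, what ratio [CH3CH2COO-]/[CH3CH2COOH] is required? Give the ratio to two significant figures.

ratio = 0.17

pKa = -log(1.4 × 10^-5) = 4.854
pH = pKa + log(r) ⇒ log(r) = 4.08 − 4.854 = -0.774
r = [CH3CH2COO-]/[CH3CH2COOH] = 10^(-0.774) = 0.168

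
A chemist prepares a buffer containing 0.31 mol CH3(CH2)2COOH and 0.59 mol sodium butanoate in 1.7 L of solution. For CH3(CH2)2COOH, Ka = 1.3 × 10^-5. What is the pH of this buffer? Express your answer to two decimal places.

pKa = −log(1.3 × 10^-5) = 4.886
pH = pKa + log([A⁻]/[HA]) = 4.886 + log(0.59/0.31)
pH = 4.886 + (+0.279) = 5.17

pH = 5.17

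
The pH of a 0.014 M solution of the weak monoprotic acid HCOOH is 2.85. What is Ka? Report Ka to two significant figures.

[H+] = 10^(-2.85) = 1.41 × 10^-3 M
At equilibrium [HA] = 0.014 − 1.41 × 10^-3 = 1.26 × 10^-2 M
Ka = [H+][A-]/[HA] = (1.41 × 10^-3)² / 1.26 × 10^-2 = 1.6 × 10^-4

Ka = 1.6 × 10^-4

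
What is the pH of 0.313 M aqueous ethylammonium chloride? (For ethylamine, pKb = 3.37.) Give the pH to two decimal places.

pH = 5.57

C2H5NH3+ is the conjugate acid of the weak base C2H5NH2.
Kb = 10^(−3.37) = 4.27 × 10^-4
Ka = Kw/Kb = 1.0×10^-14 / 4.27 × 10^-4 = 2.34 × 10^-11
From the ICE table, Ka = [H+]²/(0.313 − [H+]) = 2.34 × 10^-11.
Neglecting [H+] in the denominator: [H+] = √(2.34 × 10^-11 × 0.313) = 2.71 × 10^-6 M
Check: 0.00086% ionized — well under 5%, approximation valid.
pH = −log[H+] = −log(2.71 × 10^-6) = 5.57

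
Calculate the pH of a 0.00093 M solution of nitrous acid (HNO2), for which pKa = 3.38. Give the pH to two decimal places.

HNO2 ⇌ NO2- + H+
Ka = 10^(−3.38) = 4.17 × 10^-4
From the ICE table, Ka = [H+]²/(0.00093 − [H+]) = 4.17 × 10^-4.
The 5% rule fails; solving [H+]² + Ka·[H+] − Ka·C₀ = 0 exactly:
[H+] = [−0.000417 + √(0.000417² + 1.55e-06)]/2 = 4.48 × 10^-4 M
pH = −log(4.48 × 10^-4) = 3.35

pH = 3.35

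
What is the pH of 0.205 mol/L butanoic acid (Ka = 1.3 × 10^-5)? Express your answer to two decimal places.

CH3(CH2)2COOH ⇌ CH3(CH2)2COO- + H+
Let x = [H+] at equilibrium. Ka = x²/(0.205 − x).
Neglecting x in the denominator: x = √(1.3 × 10^-5 × 0.205) = 1.63 × 10^-3 M
pH = −log[H+] = −log(1.63 × 10^-3) = 2.79

pH = 2.79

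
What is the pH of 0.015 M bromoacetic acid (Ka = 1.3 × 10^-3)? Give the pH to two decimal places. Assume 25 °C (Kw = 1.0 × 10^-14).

BrCH2COOH ⇌ BrCH2COO- + H+
Let x = [H+] at equilibrium. Ka = x²/(0.015 − x).
The 5% rule fails; solving x² + Ka·x − Ka·C₀ = 0 exactly:
x = [−0.0013 + √(0.0013² + 7.8e-05)]/2 = 3.81 × 10^-3 M
pH = −log[H+] = −log(3.81 × 10^-3) = 2.42

pH = 2.42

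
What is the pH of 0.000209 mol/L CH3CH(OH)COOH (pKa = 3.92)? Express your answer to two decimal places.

pH = 3.96

CH3CH(OH)COOH ⇌ CH3CH(OH)COO- + H+
Ka = 10^(−3.92) = 1.20 × 10^-4
From the ICE table, Ka = [H+]²/(0.000209 − [H+]) = 1.20 × 10^-4.
The 5% rule fails; solving [H+]² + Ka·[H+] − Ka·C₀ = 0 exactly:
[H+] = (−Ka + √(Ka² + 4·Ka·C₀))/2 = 1.09 × 10^-4 M
pH = −log(1.09 × 10^-4) = 3.96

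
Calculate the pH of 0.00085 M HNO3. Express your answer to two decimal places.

HNO3 is a strong acid and dissociates completely, so [H+] = 0.00085 M.
pH = -log(0.00085) = 3.07

pH = 3.07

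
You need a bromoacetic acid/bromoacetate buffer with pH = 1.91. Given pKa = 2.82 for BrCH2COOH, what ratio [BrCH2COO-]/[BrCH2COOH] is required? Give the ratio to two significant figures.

pH = pKa + log(r) ⇒ log(r) = 1.91 − 2.82 = -0.91
r = [BrCH2COO-]/[BrCH2COOH] = 10^(-0.91) = 0.123

ratio = 0.12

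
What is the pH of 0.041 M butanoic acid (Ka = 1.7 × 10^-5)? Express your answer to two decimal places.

CH3(CH2)2COOH ⇌ CH3(CH2)2COO- + H+
Let x = [H+] at equilibrium. Ka = x²/(0.041 − x).
Neglecting x in the denominator: x = √(1.7 × 10^-5 × 0.041) = 8.35 × 10^-4 M
Check: 2% ionized — well under 5%, approximation valid.
pH = −log[H+] = −log(8.35 × 10^-4) = 3.08

pH = 3.08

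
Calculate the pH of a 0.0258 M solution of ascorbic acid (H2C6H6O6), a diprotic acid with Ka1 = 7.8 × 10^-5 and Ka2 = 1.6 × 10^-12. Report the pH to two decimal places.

pH = 2.86

Since Ka1 ≫ Ka2, the first ionization dominates [H+].
Ka1 = x²/(0.0258 − x) = 7.8 × 10^-5
Solving the quadratic: x = (−Ka1 + √(Ka1² + 4·Ka1·C₀))/2 = 1.38 × 10^-3 M
pH = −log(1.38 × 10^-3) = 2.86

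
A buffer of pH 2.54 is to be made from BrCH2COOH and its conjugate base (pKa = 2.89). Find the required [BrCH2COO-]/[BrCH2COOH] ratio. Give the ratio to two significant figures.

ratio = 0.45

pH = pKa + log(r) ⇒ log(r) = 2.54 − 2.89 = -0.35
r = [BrCH2COO-]/[BrCH2COOH] = 10^(-0.35) = 0.447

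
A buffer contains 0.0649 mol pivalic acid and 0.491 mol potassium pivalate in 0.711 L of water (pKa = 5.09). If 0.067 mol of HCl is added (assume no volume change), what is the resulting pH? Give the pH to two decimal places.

Added H+ converts (CH3)3CCOO- to (CH3)3CCOOH: (CH3)3CCOOH → 0.132 mol, (CH3)3CCOO- → 0.424 mol.
pH = pKa + log(n_(CH3)3CCOO-/n_(CH3)3CCOOH) = 5.09 + log(0.424/0.132) = 5.09 + (+0.507)

pH = 5.60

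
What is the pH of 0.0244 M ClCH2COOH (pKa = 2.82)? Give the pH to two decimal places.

pH = 2.27

ClCH2COOH ⇌ ClCH2COO- + H+
Ka = 10^(−2.82) = 1.51 × 10^-3
Ka = x²/(0.0244 − x) = 1.51 × 10^-3
Here C₀/Ka ≈ 16.2, so the small-x approximation fails. Use the quadratic:
x = [−0.00151 + √(0.00151² + 0.000147)]/2 = 5.36 × 10^-3 M
pH = −log(5.36 × 10^-3) = 2.27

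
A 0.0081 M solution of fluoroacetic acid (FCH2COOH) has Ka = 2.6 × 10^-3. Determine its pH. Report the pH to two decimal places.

pH = 2.46

FCH2COOH ⇌ FCH2COO- + H+
Ka = [H+]²/(0.0081 − [H+]) = 2.6 × 10^-3
Here C₀/Ka ≈ 3.12, so the small-[H+] approximation fails. Use the quadratic:
[H+] = (−Ka + √(Ka² + 4·Ka·C₀))/2 = 3.47 × 10^-3 M
pH = −log(3.47 × 10^-3) = 2.46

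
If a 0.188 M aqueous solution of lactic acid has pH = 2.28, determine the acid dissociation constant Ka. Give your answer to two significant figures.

Ka = 1.5 × 10^-4

[H+] = 10^(-2.28) = 5.25 × 10^-3 M
At equilibrium [HA] = 0.188 − 5.25 × 10^-3 = 1.83 × 10^-1 M
Ka = [H+][A-]/[HA] = (5.25 × 10^-3)² / 1.83 × 10^-1 = 1.5 × 10^-4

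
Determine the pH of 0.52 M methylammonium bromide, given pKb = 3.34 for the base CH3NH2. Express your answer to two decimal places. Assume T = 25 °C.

CH3NH3+ is the conjugate acid of the weak base CH3NH2.
Kb = 10^(−3.34) = 4.57 × 10^-4
Ka = Kw/Kb = 1.0×10^-14 / 4.57 × 10^-4 = 2.19 × 10^-11
Ka = x²/(0.52 − x) = 2.19 × 10^-11
Since Ka ≪ C₀, x ≈ √(Ka·C₀) = 3.37 × 10^-6 M.
pH = −log(3.37 × 10^-6) = 5.47

pH = 5.47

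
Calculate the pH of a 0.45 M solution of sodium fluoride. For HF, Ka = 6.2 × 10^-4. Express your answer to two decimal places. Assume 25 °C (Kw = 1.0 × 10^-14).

F- is the conjugate base of the weak acid HF.
Kb = Kw/Ka = 1.0×10^-14 / 6.2 × 10^-4 = 1.61 × 10^-11
Kb = x²/(0.45 − x) = 1.61 × 10^-11
Neglecting x in the denominator: x = √(1.61 × 10^-11 × 0.45) = 2.69 × 10^-6 M
(x/C₀ = 0.0006% < 5%, so the approximation holds.)
pOH = −log(2.69 × 10^-6) = 5.57; pH = 14.00 − 5.57 = 8.43

pH = 8.43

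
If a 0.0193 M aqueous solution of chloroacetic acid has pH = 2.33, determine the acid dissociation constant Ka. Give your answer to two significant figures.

Ka = 1.5 × 10^-3

[H+] = 10^(-2.33) = 4.68 × 10^-3 M
At equilibrium [HA] = 0.0193 − 4.68 × 10^-3 = 1.46 × 10^-2 M
Ka = [H+][A-]/[HA] = (4.68 × 10^-3)² / 1.46 × 10^-2 = 1.5 × 10^-3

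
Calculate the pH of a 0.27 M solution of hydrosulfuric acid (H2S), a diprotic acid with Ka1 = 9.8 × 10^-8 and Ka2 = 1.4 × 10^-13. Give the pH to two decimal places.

Since Ka1 ≫ Ka2, the first ionization dominates [H+].
Ka1 = x²/(0.27 − x) = 9.8 × 10^-8
x ≈ √(9.8 × 10^-8 × 0.27) = 1.63 × 10^-4 M
pH = −log(1.63 × 10^-4) = 3.79

pH = 3.79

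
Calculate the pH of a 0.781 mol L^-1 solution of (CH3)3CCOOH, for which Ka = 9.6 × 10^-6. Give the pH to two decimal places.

(CH3)3CCOOH ⇌ (CH3)3CCOO- + H+
Ka = [H+]²/(0.781 − [H+]) = 9.6 × 10^-6
Neglecting [H+] in the denominator: [H+] = √(9.6 × 10^-6 × 0.781) = 2.74 × 10^-3 M
([H+]/C₀ = 0.35% < 5%, so the approximation holds.)
pH = −log[H+] = −log(2.74 × 10^-3) = 2.56

pH = 2.56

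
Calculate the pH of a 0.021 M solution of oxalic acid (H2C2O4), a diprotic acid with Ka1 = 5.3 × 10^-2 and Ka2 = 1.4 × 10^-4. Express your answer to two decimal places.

pH = 1.79

Since Ka1 ≫ Ka2, the first ionization dominates [H+].
Ka1 = x²/(0.021 − x) = 5.3 × 10^-2
Solving the quadratic: x = (−Ka1 + √(Ka1² + 4·Ka1·C₀))/2 = 1.61 × 10^-2 M
pH = −log(1.61 × 10^-2) = 1.79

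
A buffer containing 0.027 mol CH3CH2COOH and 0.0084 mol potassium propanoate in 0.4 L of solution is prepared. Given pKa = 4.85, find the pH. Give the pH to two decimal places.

Using pH = pKa + log([base]/[acid]) with [base]/[acid] = 0.0084/0.027:
pH = 4.85 + (-0.507) = 4.34

pH = 4.34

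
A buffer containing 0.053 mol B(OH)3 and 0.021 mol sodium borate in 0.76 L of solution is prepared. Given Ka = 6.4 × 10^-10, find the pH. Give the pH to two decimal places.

pKa = −log(6.4 × 10^-10) = 9.194
Using pH = pKa + log([base]/[acid]) with [base]/[acid] = 0.021/0.053:
pH = 9.194 + (-0.402) = 8.79

pH = 8.79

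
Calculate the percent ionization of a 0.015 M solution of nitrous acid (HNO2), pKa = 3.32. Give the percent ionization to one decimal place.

HNO2 ⇌ NO2- + H+; let x = [H+] at equilibrium.
Ka = 10^(−3.32) = 4.79 × 10^-4
Ka = x²/(C₀ − x); solving the quadratic gives x = 2.45 × 10^-3 M.
Fraction ionized = 2.45 × 10^-3 / 0.015 = 0.1633 → 16.3%

16.3%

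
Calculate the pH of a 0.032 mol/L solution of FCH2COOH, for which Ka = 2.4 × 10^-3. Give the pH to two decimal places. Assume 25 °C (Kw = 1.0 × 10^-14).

FCH2COOH ⇌ FCH2COO- + H+
Ka = x²/(0.032 − x) = 2.4 × 10^-3
Here C₀/Ka ≈ 13.3, so the small-x approximation fails. Use the quadratic:
x = [−0.0024 + √(0.0024² + 0.000307)]/2 = 7.65 × 10^-3 M
pH = −log[H+] = −log(7.65 × 10^-3) = 2.12

pH = 2.12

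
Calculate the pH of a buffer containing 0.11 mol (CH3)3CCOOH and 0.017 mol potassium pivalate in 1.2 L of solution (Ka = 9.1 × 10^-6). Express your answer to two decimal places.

pH = 4.23

pKa = −log(9.1 × 10^-6) = 5.041
pH = pKa + log([A⁻]/[HA]) = 5.041 + log(0.017/0.11)
pH = 5.041 + (-0.811) = 4.23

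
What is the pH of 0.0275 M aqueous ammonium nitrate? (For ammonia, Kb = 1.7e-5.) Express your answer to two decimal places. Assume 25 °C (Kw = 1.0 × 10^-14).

NH4+ is the conjugate acid of the weak base NH3.
Ka = Kw/Kb = 1.0×10^-14 / 1.7 × 10^-5 = 5.88 × 10^-10
From the ICE table, Ka = x²/(0.0275 − x) = 5.88 × 10^-10.
Assume x ≪ 0.0275: x ≈ √(5.88 × 10^-10 × 0.0275) = 4.02 × 10^-6 M
Check: 0.015% ionized — well under 5%, approximation valid.
pH = −log(4.02 × 10^-6) = 5.40

pH = 5.40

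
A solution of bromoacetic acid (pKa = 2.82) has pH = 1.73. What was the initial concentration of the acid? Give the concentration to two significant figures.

[H+] = 10^(-1.73) = 1.86 × 10^-2 M = x
Ka = 10^(−2.82) = 1.51 × 10^-3
Ka = x²/(C₀ − x) ⇒ C₀ = x + x²/Ka
C₀ = 1.86 × 10^-2 + (1.86 × 10^-2)²/(1.51 × 10^-3) = 2.48 × 10^-1 M

C₀ = 2.5 × 10^-1 M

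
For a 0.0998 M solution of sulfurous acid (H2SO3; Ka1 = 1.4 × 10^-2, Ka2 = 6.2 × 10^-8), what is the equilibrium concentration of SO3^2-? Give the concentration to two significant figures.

6.2 × 10^-8 M

First ionization gives [H+] ≈ [HSO3-] = 3.10 × 10^-2 M.
Second step: Ka2 = [H+][SO3^2-]/[HSO3-] ≈ [SO3^2-] (since [H+] ≈ [HSO3-]).
So [SO3^2-] ≈ Ka2.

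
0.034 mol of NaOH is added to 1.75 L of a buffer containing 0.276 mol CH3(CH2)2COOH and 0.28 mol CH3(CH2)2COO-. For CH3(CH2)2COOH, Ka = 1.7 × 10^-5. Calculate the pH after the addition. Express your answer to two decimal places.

pH = 4.88

After neutralization: n(CH3(CH2)2COOH) = 0.242 mol, n(CH3(CH2)2COO-) = 0.314 mol.
pKa = −log(1.7 × 10^-5) = 4.770
pH = pKa + log(n_CH3(CH2)2COO-/n_CH3(CH2)2COOH) = 4.770 + log(0.314/0.242) = 4.770 + (+0.113)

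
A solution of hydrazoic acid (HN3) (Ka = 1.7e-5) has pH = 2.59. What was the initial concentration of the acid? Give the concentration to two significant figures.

C₀ = 3.9 × 10^-1 M

[H+] = 10^(-2.59) = 2.57 × 10^-3 M = x
Ka = x²/(C₀ − x) ⇒ C₀ = x + x²/Ka
C₀ = 2.57 × 10^-3 + (2.57 × 10^-3)²/(1.7 × 10^-5) = 3.91 × 10^-1 M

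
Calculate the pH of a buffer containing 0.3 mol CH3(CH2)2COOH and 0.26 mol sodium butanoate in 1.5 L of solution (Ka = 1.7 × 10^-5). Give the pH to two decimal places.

pKa = −log(1.7 × 10^-5) = 4.770
pH = pKa + log([A⁻]/[HA]) = 4.770 + log(0.26/0.3)
pH = 4.770 + (-0.062) = 4.71

pH = 4.71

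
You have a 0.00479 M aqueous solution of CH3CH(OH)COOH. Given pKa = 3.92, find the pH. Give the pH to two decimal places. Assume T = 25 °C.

CH3CH(OH)COOH ⇌ CH3CH(OH)COO- + H+
Ka = 10^(−3.92) = 1.20 × 10^-4
Ka = x²/(0.00479 − x) = 1.20 × 10^-4
x is not negligible relative to C₀; solve x² + 0.00012·x − 5.75e-07 = 0.
x = [−0.00012 + √(0.00012² + 2.3e-06)]/2 = 7.01 × 10^-4 M
pH = −log(7.01 × 10^-4) = 3.15

pH = 3.15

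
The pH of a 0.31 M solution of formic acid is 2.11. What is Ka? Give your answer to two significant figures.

Ka = 2.0 × 10^-4

[H+] = 10^(-2.11) = 7.76 × 10^-3 M
At equilibrium [HA] = 0.31 − 7.76 × 10^-3 = 3.02 × 10^-1 M
Ka = [H+][A-]/[HA] = (7.76 × 10^-3)² / 3.02 × 10^-1 = 2.0 × 10^-4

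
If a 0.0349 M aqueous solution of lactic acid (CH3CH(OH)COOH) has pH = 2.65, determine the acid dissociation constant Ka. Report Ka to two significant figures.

Ka = 1.5 × 10^-4

[H+] = 10^(-2.65) = 2.24 × 10^-3 M
At equilibrium [HA] = 0.0349 − 2.24 × 10^-3 = 3.27 × 10^-2 M
Ka = [H+][A-]/[HA] = (2.24 × 10^-3)² / 3.27 × 10^-2 = 1.5 × 10^-4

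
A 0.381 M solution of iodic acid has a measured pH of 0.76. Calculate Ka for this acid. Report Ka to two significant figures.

[H+] = 10^(-0.76) = 1.74 × 10^-1 M
At equilibrium [HA] = 0.381 − 1.74 × 10^-1 = 2.07 × 10^-1 M
Ka = [H+][A-]/[HA] = (1.74 × 10^-1)² / 2.07 × 10^-1 = 1.5 × 10^-1

Ka = 1.5 × 10^-1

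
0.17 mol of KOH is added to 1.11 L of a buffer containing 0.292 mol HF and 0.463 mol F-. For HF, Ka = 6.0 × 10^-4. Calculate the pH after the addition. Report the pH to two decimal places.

pH = 3.94

OH- converts HF to F-: HF → 0.122 mol, F- → 0.633 mol.
pKa = −log(6.0 × 10^-4) = 3.222
pH = pKa + log(n_F-/n_HF) = 3.222 + log(0.633/0.122) = 3.222 + (+0.715)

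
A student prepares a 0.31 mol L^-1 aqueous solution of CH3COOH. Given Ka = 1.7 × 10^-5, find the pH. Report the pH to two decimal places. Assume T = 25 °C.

pH = 2.64

CH3COOH ⇌ CH3COO- + H+
Ka = x²/(0.31 − x) = 1.7 × 10^-5
Neglecting x in the denominator: x = √(1.7 × 10^-5 × 0.31) = 2.30 × 10^-3 M
pH = −log[H+] = −log(2.30 × 10^-3) = 2.64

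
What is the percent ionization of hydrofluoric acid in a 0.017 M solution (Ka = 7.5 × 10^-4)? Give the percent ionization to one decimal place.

HF ⇌ F- + H+; let x = [H+] at equilibrium.
Solve x² + 0.00075x − 1.28e-05 = 0 → x = 3.22 × 10^-3 M
Fraction ionized = 3.22 × 10^-3 / 0.017 = 0.1894 → 18.9%

18.9%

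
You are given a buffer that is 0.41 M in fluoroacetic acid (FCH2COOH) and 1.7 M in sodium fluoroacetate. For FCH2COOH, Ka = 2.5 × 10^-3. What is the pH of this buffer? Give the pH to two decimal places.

pH = 3.22

pKa = −log(2.5 × 10^-3) = 2.602
Using pH = pKa + log([base]/[acid]) with [base]/[acid] = 1.7/0.41:
pH = 2.602 + (+0.618) = 3.22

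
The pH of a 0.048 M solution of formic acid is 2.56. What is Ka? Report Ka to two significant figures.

[H+] = 10^(-2.56) = 2.75 × 10^-3 M
At equilibrium [HA] = 0.048 − 2.75 × 10^-3 = 4.52 × 10^-2 M
Ka = [H+][A-]/[HA] = (2.75 × 10^-3)² / 4.52 × 10^-2 = 1.7 × 10^-4

Ka = 1.7 × 10^-4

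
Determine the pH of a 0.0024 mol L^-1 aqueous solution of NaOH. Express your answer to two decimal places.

pH = 11.38

NaOH is a strong base; [OH-] = 0.0024 M.
pOH = -log(0.0024) = 2.62
pH = 14.00 - 2.62 = 11.38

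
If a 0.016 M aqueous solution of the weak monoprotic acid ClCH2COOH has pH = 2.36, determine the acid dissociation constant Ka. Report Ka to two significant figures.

[H+] = 10^(-2.36) = 4.37 × 10^-3 M
At equilibrium [HA] = 0.016 − 4.37 × 10^-3 = 1.16 × 10^-2 M
Ka = [H+][A-]/[HA] = (4.37 × 10^-3)² / 1.16 × 10^-2 = 1.6 × 10^-3

Ka = 1.6 × 10^-3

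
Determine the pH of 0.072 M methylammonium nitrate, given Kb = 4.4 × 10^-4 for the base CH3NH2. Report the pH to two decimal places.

CH3NH3+ is the conjugate acid of the weak base CH3NH2.
Ka = Kw/Kb = 1.0×10^-14 / 4.4 × 10^-4 = 2.27 × 10^-11
Let x = [H+] at equilibrium. Ka = x²/(0.072 − x).
Assume x ≪ 0.072: x ≈ √(2.27 × 10^-11 × 0.072) = 1.28 × 10^-6 M
Check: 0.0018% ionized — well under 5%, approximation valid.
pH = −log(1.28 × 10^-6) = 5.89

pH = 5.89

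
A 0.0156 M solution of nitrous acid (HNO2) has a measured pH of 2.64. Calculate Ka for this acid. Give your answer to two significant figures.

Ka = 3.9 × 10^-4

[H+] = 10^(-2.64) = 2.29 × 10^-3 M
At equilibrium [HA] = 0.0156 − 2.29 × 10^-3 = 1.33 × 10^-2 M
Ka = [H+][A-]/[HA] = (2.29 × 10^-3)² / 1.33 × 10^-2 = 3.9 × 10^-4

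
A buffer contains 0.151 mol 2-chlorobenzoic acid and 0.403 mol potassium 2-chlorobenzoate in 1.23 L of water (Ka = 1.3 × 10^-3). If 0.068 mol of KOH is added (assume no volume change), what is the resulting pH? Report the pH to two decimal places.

pH = 3.64

OH- converts ClC6H4COOH to ClC6H4COO-: ClC6H4COOH → 0.083 mol, ClC6H4COO- → 0.471 mol.
pKa = −log(1.3 × 10^-3) = 2.886
Henderson–Hasselbalch with mole ratio 0.471/0.083: pH = 2.886 + (+0.754)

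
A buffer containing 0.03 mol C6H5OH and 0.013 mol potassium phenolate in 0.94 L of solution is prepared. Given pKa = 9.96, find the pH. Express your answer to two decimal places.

Henderson–Hasselbalch: pH = pKa + log([C6H5O-]/[C6H5OH]) = 9.96 + log(0.013/0.03)
pH = 9.96 + (-0.363) = 9.60

pH = 9.60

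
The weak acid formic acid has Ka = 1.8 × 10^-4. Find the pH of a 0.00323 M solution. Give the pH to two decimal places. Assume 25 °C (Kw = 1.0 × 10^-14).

pH = 3.17

HCOOH ⇌ HCOO- + H+
From the ICE table, Ka = [H+]²/(0.00323 − [H+]) = 1.8 × 10^-4.
The 5% rule fails; solving [H+]² + Ka·[H+] − Ka·C₀ = 0 exactly:
[H+] = (−Ka + √(Ka² + 4·Ka·C₀))/2 = 6.78 × 10^-4 M
pH = −log(6.78 × 10^-4) = 3.17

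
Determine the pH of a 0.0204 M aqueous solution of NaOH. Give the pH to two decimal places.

NaOH is a strong base; [OH-] = 0.0204 M.
pOH = -log(0.0204) = 1.69
pH = 14.00 - 1.69 = 12.31

pH = 12.31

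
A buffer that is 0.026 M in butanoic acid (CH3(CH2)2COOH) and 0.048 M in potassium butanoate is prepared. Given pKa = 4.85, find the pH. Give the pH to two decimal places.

pH = pKa + log([A⁻]/[HA]) = 4.85 + log(0.048/0.026)
pH = 4.85 + (+0.266) = 5.12

pH = 5.12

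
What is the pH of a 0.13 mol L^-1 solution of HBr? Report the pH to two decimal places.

pH = 0.89

HBr is a strong acid and dissociates completely, so [H+] = 0.13 M.
pH = -log(0.13) = 0.89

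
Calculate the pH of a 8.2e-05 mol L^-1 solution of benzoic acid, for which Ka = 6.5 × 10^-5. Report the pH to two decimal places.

C6H5COOH ⇌ C6H5COO- + H+
From the ICE table, Ka = x²/(8.2e-05 − x) = 6.5 × 10^-5.
Here C₀/Ka ≈ 1.26, so the small-x approximation fails. Use the quadratic:
x = [−6.5e-05 + √(6.5e-05² + 2.13e-08)]/2 = 4.74 × 10^-5 M
pH = −log(4.74 × 10^-5) = 4.32

pH = 4.32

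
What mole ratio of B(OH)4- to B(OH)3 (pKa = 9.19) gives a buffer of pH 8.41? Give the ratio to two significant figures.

pH = pKa + log(r) ⇒ log(r) = 8.41 − 9.19 = -0.78
r = [B(OH)4-]/[B(OH)3] = 10^(-0.78) = 0.166

ratio = 0.17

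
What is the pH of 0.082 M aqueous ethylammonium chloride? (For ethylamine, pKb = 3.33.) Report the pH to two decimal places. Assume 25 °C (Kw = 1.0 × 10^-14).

pH = 5.88

C2H5NH3+ is the conjugate acid of the weak base C2H5NH2.
Kb = 10^(−3.33) = 4.68 × 10^-4
Ka = Kw/Kb = 1.0×10^-14 / 4.68 × 10^-4 = 2.14 × 10^-11
From the ICE table, Ka = [H+]²/(0.082 − [H+]) = 2.14 × 10^-11.
Assume [H+] ≪ 0.082: [H+] ≈ √(2.14 × 10^-11 × 0.082) = 1.32 × 10^-6 M
pH = −log(1.32 × 10^-6) = 5.88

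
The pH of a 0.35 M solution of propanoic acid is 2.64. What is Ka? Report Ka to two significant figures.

[H+] = 10^(-2.64) = 2.29 × 10^-3 M
At equilibrium [HA] = 0.35 − 2.29 × 10^-3 = 3.48 × 10^-1 M
Ka = [H+][A-]/[HA] = (2.29 × 10^-3)² / 3.48 × 10^-1 = 1.5 × 10^-5

Ka = 1.5 × 10^-5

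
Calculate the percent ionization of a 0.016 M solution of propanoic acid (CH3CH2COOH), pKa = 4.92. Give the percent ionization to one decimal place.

CH3CH2COOH ⇌ CH3CH2COO- + H+; let x = [H+] at equilibrium.
Ka = 10^(−4.92) = 1.20 × 10^-5
x ≈ √(Ka·C₀) = √(1.20 × 10^-5 × 0.016) = 4.38 × 10^-4 M
Fraction ionized = 4.38 × 10^-4 / 0.016 = 0.0274 → 2.7%

2.7%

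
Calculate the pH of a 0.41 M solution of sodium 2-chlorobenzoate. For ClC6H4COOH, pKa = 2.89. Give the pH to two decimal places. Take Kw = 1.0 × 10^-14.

pH = 8.25

ClC6H4COO- is the conjugate base of the weak acid ClC6H4COOH.
Ka = 10^(−2.89) = 1.29 × 10^-3
Kb = Kw/Ka = 1.0×10^-14 / 1.29 × 10^-3 = 7.75 × 10^-12
From the ICE table, Kb = [OH-]²/(0.41 − [OH-]) = 7.75 × 10^-12.
Neglecting [OH-] in the denominator: [OH-] = √(7.75 × 10^-12 × 0.41) = 1.78 × 10^-6 M
Check: 0.00043% ionized — well under 5%, approximation valid.
pOH = 5.75, so pH = 14.00 − pOH = 8.25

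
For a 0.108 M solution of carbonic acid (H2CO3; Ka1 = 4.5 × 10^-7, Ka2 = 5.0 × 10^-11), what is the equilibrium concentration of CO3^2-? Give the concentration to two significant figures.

First ionization gives [H+] ≈ [HCO3-] = 2.20 × 10^-4 M.
Second step: Ka2 = [H+][CO3^2-]/[HCO3-] ≈ [CO3^2-] (since [H+] ≈ [HCO3-]).
So [CO3^2-] ≈ Ka2.

5.0 × 10^-11 M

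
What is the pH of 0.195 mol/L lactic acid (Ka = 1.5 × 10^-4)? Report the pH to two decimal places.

CH3CH(OH)COOH ⇌ CH3CH(OH)COO- + H+
From the ICE table, Ka = [H+]²/(0.195 − [H+]) = 1.5 × 10^-4.
Neglecting [H+] in the denominator: [H+] = √(1.5 × 10^-4 × 0.195) = 5.41 × 10^-3 M
pH = −log(5.41 × 10^-3) = 2.27

pH = 2.27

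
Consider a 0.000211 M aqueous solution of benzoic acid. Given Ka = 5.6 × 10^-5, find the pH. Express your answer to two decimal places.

C6H5COOH ⇌ C6H5COO- + H+
From the ICE table, Ka = x²/(0.000211 − x) = 5.6 × 10^-5.
The 5% rule fails; solving x² + Ka·x − Ka·C₀ = 0 exactly:
x = [−5.6e-05 + √(5.6e-05² + 4.73e-08)]/2 = 8.42 × 10^-5 M
pH = −log[H+] = −log(8.42 × 10^-5) = 4.07

pH = 4.07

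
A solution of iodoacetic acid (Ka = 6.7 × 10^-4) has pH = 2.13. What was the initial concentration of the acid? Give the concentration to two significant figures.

C₀ = 8.9 × 10^-2 M

[H+] = 10^(-2.13) = 7.41 × 10^-3 M = x
Ka = x²/(C₀ − x) ⇒ C₀ = x + x²/Ka
C₀ = 7.41 × 10^-3 + (7.41 × 10^-3)²/(6.7 × 10^-4) = 8.94 × 10^-2 M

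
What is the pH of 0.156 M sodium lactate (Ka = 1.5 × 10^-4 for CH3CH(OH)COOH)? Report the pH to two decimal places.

CH3CH(OH)COO- is the conjugate base of the weak acid CH3CH(OH)COOH.
Kb = Kw/Ka = 1.0×10^-14 / 1.5 × 10^-4 = 6.67 × 10^-11
From the ICE table, Kb = x²/(0.156 − x) = 6.67 × 10^-11.
Assume x ≪ 0.156: x ≈ √(6.67 × 10^-11 × 0.156) = 3.23 × 10^-6 M
Check: 0.0021% ionized — well under 5%, approximation valid.
pOH = 5.49, so pH = 14.00 − pOH = 8.51

pH = 8.51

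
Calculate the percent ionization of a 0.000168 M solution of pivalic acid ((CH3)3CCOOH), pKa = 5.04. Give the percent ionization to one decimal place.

20.7%

(CH3)3CCOOH ⇌ (CH3)3CCOO- + H+; let x = [H+] at equilibrium.
Ka = 10^(−5.04) = 9.12 × 10^-6
Solve x² + 9.12e-06x − 1.53e-09 = 0 → x = 3.48 × 10^-5 M
% ionization = x/C₀ × 100% = 3.48 × 10^-5/0.000168 × 100% = 20.7%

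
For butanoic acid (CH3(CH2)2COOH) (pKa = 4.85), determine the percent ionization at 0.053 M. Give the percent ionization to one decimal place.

1.6%

CH3(CH2)2COOH ⇌ CH3(CH2)2COO- + H+; let x = [H+] at equilibrium.
Ka = 10^(−4.85) = 1.41 × 10^-5
x ≈ √(Ka·C₀) = √(1.41 × 10^-5 × 0.053) = 8.64 × 10^-4 M
% ionization = x/C₀ × 100% = 8.64 × 10^-4/0.053 × 100% = 1.6%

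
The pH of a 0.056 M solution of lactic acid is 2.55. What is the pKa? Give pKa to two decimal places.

[H+] = 10^(-2.55) = 2.82 × 10^-3 M
At equilibrium [HA] = 0.056 − 2.82 × 10^-3 = 5.32 × 10^-2 M
Ka = [H+][A-]/[HA] = (2.82 × 10^-3)² / 5.32 × 10^-2 = 1.49 × 10^-4
pKa = -log(1.49 × 10^-4) = 3.83

pKa = 3.83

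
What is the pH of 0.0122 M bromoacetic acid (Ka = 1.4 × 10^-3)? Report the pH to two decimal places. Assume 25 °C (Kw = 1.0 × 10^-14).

BrCH2COOH ⇌ BrCH2COO- + H+
Ka = x²/(0.0122 − x) = 1.4 × 10^-3
The 5% rule fails; solving x² + Ka·x − Ka·C₀ = 0 exactly:
x = (−Ka + √(Ka² + 4·Ka·C₀))/2 = 3.49 × 10^-3 M
pH = −log[H+] = −log(3.49 × 10^-3) = 2.46

pH = 2.46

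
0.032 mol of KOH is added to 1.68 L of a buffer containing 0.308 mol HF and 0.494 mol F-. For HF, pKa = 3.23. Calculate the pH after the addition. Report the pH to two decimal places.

pH = 3.51

OH- converts HF to F-: HF → 0.276 mol, F- → 0.526 mol.
pH = pKa + log(n_F-/n_HF) = 3.23 + log(0.526/0.276) = 3.23 + (+0.280)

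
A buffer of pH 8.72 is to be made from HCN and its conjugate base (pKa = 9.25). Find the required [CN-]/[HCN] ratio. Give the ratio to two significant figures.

ratio = 0.30

pH = pKa + log(r) ⇒ log(r) = 8.72 − 9.25 = -0.53
r = [CN-]/[HCN] = 10^(-0.53) = 0.295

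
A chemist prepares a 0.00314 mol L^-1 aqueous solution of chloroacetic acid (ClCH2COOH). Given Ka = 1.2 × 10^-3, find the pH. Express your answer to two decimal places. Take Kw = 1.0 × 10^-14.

ClCH2COOH ⇌ ClCH2COO- + H+
Ka = [H+]²/(0.00314 − [H+]) = 1.2 × 10^-3
The 5% rule fails; solving [H+]² + Ka·[H+] − Ka·C₀ = 0 exactly:
[H+] = (−Ka + √(Ka² + 4·Ka·C₀))/2 = 1.43 × 10^-3 M
pH = −log(1.43 × 10^-3) = 2.84

pH = 2.84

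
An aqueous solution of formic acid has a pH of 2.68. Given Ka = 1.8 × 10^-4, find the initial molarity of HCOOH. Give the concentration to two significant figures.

C₀ = 2.6 × 10^-2 M

[H+] = 10^(-2.68) = 2.09 × 10^-3 M = x
Ka = x²/(C₀ − x) ⇒ C₀ = x + x²/Ka
C₀ = 2.09 × 10^-3 + (2.09 × 10^-3)²/(1.8 × 10^-4) = 2.64 × 10^-2 M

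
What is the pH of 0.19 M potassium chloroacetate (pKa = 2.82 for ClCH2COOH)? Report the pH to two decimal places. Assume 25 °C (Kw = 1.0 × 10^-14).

pH = 8.05

ClCH2COO- is the conjugate base of the weak acid ClCH2COOH.
Ka = 10^(−2.82) = 1.51 × 10^-3
Kb = Kw/Ka = 1.0×10^-14 / 1.51 × 10^-3 = 6.62 × 10^-12
From the ICE table, Kb = [OH-]²/(0.19 − [OH-]) = 6.62 × 10^-12.
Neglecting [OH-] in the denominator: [OH-] = √(6.62 × 10^-12 × 0.19) = 1.12 × 10^-6 M
pOH = 5.95, so pH = 14.00 − pOH = 8.05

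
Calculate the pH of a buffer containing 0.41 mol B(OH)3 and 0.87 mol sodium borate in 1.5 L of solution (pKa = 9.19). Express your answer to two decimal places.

Henderson–Hasselbalch: pH = pKa + log([B(OH)4-]/[B(OH)3]) = 9.19 + log(0.87/0.41)
pH = 9.19 + (+0.327) = 9.52

pH = 9.52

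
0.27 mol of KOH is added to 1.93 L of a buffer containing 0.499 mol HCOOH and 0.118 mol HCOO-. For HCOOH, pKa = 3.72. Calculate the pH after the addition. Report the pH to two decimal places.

After neutralization: n(HCOOH) = 0.229 mol, n(HCOO-) = 0.388 mol.
pH = pKa + log([A⁻]/[HA]) = 3.72 + log(0.388/0.229) = 3.72 +0.229

pH = 3.95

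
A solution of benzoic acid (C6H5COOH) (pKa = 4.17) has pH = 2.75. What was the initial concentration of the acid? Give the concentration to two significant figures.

[H+] = 10^(-2.75) = 1.78 × 10^-3 M = x
Ka = 10^(−4.17) = 6.76 × 10^-5
Ka = x²/(C₀ − x) ⇒ C₀ = x + x²/Ka
C₀ = 1.78 × 10^-3 + (1.78 × 10^-3)²/(6.76 × 10^-5) = 4.86 × 10^-2 M

C₀ = 4.9 × 10^-2 M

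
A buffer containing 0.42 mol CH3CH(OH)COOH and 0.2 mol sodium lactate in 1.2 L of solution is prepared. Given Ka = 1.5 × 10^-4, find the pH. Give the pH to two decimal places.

pKa = −log(1.5 × 10^-4) = 3.824
Using pH = pKa + log([base]/[acid]) with [base]/[acid] = 0.2/0.42:
pH = 3.824 + (-0.322) = 3.50

pH = 3.50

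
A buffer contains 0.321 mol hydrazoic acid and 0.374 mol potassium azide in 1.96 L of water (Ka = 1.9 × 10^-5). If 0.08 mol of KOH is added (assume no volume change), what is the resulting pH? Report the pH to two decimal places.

After neutralization: n(HN3) = 0.241 mol, n(N3-) = 0.454 mol.
pKa = −log(1.9 × 10^-5) = 4.721
pH = pKa + log([A⁻]/[HA]) = 4.721 + log(0.454/0.241) = 4.721 +0.275

pH = 5.00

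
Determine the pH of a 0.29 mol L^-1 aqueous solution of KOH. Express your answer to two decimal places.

pH = 13.46

KOH is a strong base; [OH-] = 0.29 M.
pOH = -log(0.29) = 0.54
pH = 14.00 - 0.54 = 13.46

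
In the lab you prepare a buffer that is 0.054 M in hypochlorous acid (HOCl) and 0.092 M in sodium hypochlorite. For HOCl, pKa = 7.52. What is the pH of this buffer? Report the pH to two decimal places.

Henderson–Hasselbalch: pH = pKa + log([OCl-]/[HOCl]) = 7.52 + log(0.092/0.054)
pH = 7.52 + (+0.231) = 7.75

pH = 7.75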